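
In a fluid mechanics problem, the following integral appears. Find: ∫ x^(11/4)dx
Power rule: ∫ x^(11/4) dx=x^(15/4)/(15/4)+C

Answer: (4/15)·x^(15/4)+C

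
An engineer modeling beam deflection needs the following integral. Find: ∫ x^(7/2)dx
Power rule: ∫ x^(7/2) dx = x^(9/2)/(9/2) + C

Answer: (2/9)·x^(9/2) + C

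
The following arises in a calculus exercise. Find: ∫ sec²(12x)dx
Since d/dx[tan(12x)] = 12sec²(12x), integral = tan(12x)/12 + C

Answer: (1/12)tan(12x) + C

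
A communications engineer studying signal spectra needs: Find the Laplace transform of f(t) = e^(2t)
L{e^(at)}=1/(s-a)
L{e^(2t)}=1/(s-2)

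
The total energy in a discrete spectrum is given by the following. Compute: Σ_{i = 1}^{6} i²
Using formula: Σ i^2=n(n+1)(2n+1)/6=6·7·13/6=91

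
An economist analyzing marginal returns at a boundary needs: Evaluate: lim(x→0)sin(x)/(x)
L'Hôpital (0/0): lim cos(x)/1 = 1/1

Answer: 1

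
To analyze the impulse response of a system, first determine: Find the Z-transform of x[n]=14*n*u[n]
Z{n * u[n]} = z/(z-1)^2
By linearity: Z{14 * n * u[n]} = 14z/(z-1)^2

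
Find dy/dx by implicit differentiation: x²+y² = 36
Differentiate both sides: 2x + 2y·(dy/dx) = 0
Solve: dy/dx = -2x/(2y) = -x/y

Answer: dy/dx = -x/y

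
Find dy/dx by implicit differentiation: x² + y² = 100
Differentiate both sides: 2x+2y·(dy/dx) = 0
Solve: dy/dx = -2x/(2y) = -x/y

Answer: dy/dx = -x/y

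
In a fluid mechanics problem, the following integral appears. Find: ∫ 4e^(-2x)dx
Since d/dx[e^(-2x)] = -2e^(-2x), we get -2 e^(-2x) + C

Answer: -2e^(-2x) + C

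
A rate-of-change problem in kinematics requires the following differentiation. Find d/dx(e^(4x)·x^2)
Product rule: (fg)'=f'g + fg'
f=e^(4x), f'=4·e^(4x)
g=x^2, g'=2x

Answer: 4·e^(4x)·x^2 + 2·e^(4x)·x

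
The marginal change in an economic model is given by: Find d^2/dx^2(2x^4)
Apply power rule 2 times:
d^1: 8x^3
d^2: 24x^2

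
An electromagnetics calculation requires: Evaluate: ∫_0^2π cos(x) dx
Antiderivative: sin(x)
Evaluate at bounds: [sin(1·2π)/1] - [sin(1·0)/1]
=((0) - (0))/1=0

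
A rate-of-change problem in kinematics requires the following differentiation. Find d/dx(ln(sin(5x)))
Chain rule: d/dx[ln(u)]=u'/u where u=sin(5x)
u'=5cos(5x)

Answer: (5cos(5x))/(sin(5x))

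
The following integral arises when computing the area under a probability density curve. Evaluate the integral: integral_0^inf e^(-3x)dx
integral_0^inf e^(-3x) dx = [-1/3 * e^(-3x)]_0^inf
= 0 - (-1/3) = 1/3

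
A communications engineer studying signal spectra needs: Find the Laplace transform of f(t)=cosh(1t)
L{cosh(at)} = s/(s²-a²)
L{cosh(1t)} = s/(s²-1)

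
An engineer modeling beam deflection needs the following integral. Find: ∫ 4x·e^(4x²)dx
Let u = 4x², du = 8x dx
∫ (1/2)e^u du = e^u/2+C

Answer: e^(4x²)/2+C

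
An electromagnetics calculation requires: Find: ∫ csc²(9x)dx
Since d/dx[-cot(9x)] = 9csc²(9x), integral = -cot(9x)/9+C

Answer: (-1/9)cot(9x)+C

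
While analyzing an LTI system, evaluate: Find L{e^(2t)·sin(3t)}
First shifting: L{e^(at)f(t)} = F(s-a)
L{sin(3t)} = 3/(s² + 9)
Shift: 3/((s-2)² + 9)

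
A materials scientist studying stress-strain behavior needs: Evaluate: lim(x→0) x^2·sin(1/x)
Squeeze theorem: -|x^2| ≤ x^2·sin(1/x) ≤ |x^2|
Since x^2 → 0 as x → 0, by squeeze theorem the limit is 0

Answer: 0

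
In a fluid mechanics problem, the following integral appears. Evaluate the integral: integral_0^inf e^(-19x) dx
integral_0^inf e^(-19x) dx = [-1/19*e^(-19x)]_0^inf
= 0 - (-1/19) = 1/19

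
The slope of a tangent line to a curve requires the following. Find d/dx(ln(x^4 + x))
Chain rule: d/dx[ln(u)]=u'/u where u=x^4+x
u'=4x^3+1

Answer: (4x^3+1)/(x^4+x)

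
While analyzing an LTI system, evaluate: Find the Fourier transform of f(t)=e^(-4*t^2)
The Fourier transform of a Gaussian e^(-a*t^2) is sqrt(pi/a)*e^(-omega^2/(4a)).
With a = 4: F(omega) = sqrt(pi)/2*e^(-omega^2/16)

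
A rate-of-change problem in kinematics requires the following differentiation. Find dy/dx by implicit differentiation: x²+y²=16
Differentiate both sides: 2x + 2y·(dy/dx) = 0
Solve: dy/dx = -2x/(2y) = -x/y

Answer: dy/dx = -x/y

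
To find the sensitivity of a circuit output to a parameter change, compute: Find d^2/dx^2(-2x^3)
Apply power rule 2 times:
d^1: -6x^2
d^2: -12x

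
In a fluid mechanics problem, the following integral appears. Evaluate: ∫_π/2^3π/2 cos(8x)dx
Antiderivative: sin(8x)/8
Evaluate at bounds: [sin(8·3π/2)/8] - [sin(8·π/2)/8]
=((0) - (0))/8=0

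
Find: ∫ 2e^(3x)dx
Since d/dx[e^(3x)]=3e^(3x), we get 2/3 e^(3x) + C

Answer: (2/3)e^(3x) + C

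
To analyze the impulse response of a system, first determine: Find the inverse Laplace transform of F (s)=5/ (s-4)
L^(-1){5/(s-a)} = c·e^(at)
Here a = 4, c = 5

Answer: 5e^(4t)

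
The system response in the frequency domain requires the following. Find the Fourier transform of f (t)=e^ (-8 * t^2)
The Fourier transform of a Gaussian e^(-a * t^2) is sqrt(pi/a) * e^(-omega^2/(4a)).
With a=8: F(omega)=sqrt(pi/8) * e^(-omega^2/32)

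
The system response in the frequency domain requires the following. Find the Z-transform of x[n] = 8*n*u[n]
Z{n * u[n]} = z/(z-1)^2
By linearity: Z{8 * n * u[n]} = 8z/(z-1)^2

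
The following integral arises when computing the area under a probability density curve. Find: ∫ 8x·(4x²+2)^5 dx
Let u=4x²+2, du=8x dx
∫ u^5 du=u^6/6+C

Answer: (4x²+2)^6/6+C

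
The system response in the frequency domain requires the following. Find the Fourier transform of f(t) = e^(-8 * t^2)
The Fourier transform of a Gaussian e^(-a*t^2) is sqrt(pi/a)*e^(-omega^2/(4a)).
With a = 8: F(omega) = sqrt(pi/8)*e^(-omega^2/32)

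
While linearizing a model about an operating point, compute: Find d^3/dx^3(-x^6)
Apply power rule 3 times:
d^1: -6x^5
d^2: -30x^4
d^3: -120x^3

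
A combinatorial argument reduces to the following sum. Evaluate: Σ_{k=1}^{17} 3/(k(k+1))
Partial fractions: 3/(k(k + 1))=3/k - 3/(k + 1)
Telescoping sum: 3(1 - 1/18)=3·17/18

Answer: 17/6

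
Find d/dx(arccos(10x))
d/dx[arccos(u)] = -u'/√(1-u²), u = 10x, u' = 10

Answer: -10/√(1 - 100x²)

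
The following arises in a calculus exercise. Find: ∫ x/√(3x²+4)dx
Let u = 3x² + 4, du = 6x dx
∫ (1/6)·u^(-1/2) du = √u/3 + C

Answer: √(3x² + 4)/3 + C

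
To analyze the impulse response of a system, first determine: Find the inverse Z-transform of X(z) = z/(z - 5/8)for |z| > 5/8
Standard pair: z/(z-a) <-> a^n*u[n] for causal signals
With a = 5/8: x[n] = (5/8)^n*u[n]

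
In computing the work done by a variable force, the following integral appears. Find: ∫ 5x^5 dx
Using power rule: ∫ 5x^5 dx=5/6 x^6 + C=(5/6)x^6 + C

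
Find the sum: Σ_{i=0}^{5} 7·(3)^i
Geometric series: S = a(1 - r^n)/(1 - r)
a = 7, r = 3, n = 6
S = 7(1-729)/-2 = 2548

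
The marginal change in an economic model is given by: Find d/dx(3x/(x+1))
Quotient rule: (f/g)' = (f'g - fg')/g²
f = 3x, f' = 3
g = x + 1, g' = 1

Answer: (3·(x + 1) - 3x)/(x + 1)²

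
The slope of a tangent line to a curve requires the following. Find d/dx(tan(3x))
Chain rule: d/dx[tan(u)] = sec²(u)·u' where u = 3x
u' = 3

Answer: 3·sec²(3x)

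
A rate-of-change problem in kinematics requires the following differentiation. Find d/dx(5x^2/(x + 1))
Quotient rule: (f/g)'=(f'g - fg')/g²
f=5x^2, f'=10x
g=x+1, g'=1

Answer: (10x·(x+1)-5x^2)/(x+1)²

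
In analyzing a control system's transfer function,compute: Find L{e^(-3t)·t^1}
First shifting: L{e^(at)f(t)}=F(s-a)
L{t^1}=1/s^2
Shift s → s + 3: 1/(s + 3)^2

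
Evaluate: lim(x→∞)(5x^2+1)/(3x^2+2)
Divide numerator and denominator by x^2:
lim (5+1/x^2)/(3+2/x^2)=5/3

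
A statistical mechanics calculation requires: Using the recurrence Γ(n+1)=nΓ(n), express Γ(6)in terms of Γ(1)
Γ(6) = 5Γ(5) = 5·4Γ(4) = ... = 5!·Γ(1) = 120·Γ(1)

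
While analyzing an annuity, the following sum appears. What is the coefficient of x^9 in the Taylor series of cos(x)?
cos(x) has only even powers. Coefficient of x^9 = 0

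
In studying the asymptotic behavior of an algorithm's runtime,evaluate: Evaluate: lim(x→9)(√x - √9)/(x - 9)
Multiply by conjugate (√x+√9)/(√x+√9):
=(x - 9)/((x - 9)(√x+√9))=1/(√x+√9)
As x → 9: 1/(2√9)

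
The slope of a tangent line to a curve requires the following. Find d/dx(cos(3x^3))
Chain rule: d/dx[cos(u)] = -sin(u)·u' where u = 3x^3
u' = 9x^2

Answer: -9x^2·sin(3x^3)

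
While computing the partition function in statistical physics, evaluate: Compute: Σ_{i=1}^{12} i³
Using formula: Σ i^3=[n(n+1)/2]²=[12·13/2]²=6084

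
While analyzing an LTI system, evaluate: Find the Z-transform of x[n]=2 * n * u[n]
Z{n*u[n]} = z/(z-1)^2
By linearity: Z{2*n*u[n]} = 2z/(z-1)^2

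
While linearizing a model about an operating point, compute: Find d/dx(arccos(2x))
d/dx[arccos(u)]=-u'/√(1-u²), u=2x, u'=2

Answer: -2/√(1 - 4x²)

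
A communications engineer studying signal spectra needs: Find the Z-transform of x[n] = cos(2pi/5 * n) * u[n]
Z{cos(w0*n)*u[n]} = z(z - cos(w0))/(z^2-2z*cos(w0)+1)
With w0 = 2pi/5: X(z) = z(z - cos(2pi/5))/(z^2-2z*cos(2pi/5)+1)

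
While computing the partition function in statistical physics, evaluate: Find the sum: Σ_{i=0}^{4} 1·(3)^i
Geometric series: S=a(1 - r^n)/(1 - r)
a=1, r=3, n=5
S=1(1-243)/-2=121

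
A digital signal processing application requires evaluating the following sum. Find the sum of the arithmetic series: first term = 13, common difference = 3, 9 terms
Last term: a_n=13 + (9 - 1)·3=37
Sum=n(a_1 + a_n)/2=9(13 + 37)/2=225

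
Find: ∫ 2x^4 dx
Using power rule: ∫ 2x^4 dx=2/5 x^5 + C=(2/5)x^5 + C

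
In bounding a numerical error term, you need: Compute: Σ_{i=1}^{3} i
Using formula: Σ i^1=n(n + 1)/2=3·4/2=6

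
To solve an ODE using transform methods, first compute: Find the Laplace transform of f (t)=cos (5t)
L{cos(wt)} = s/(s²+w²)
L{cos(5t)} = s/(s²+25)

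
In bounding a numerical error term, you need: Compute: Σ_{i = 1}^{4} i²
Using formula: Σ i^2=n(n+1)(2n+1)/6=4·5·9/6=30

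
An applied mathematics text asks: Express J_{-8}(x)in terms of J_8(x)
For integer n: J_{-n}(x)=(-1)^n J_n(x)
With n=8: J_{-8}(x)=(-1)^8 J_8(x)=J_8(x)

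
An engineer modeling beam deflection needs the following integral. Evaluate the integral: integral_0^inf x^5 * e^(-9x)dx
This is a Gamma integral. Substitute u=9x (du=9 dx):
integral_0^inf x^5 * e^(-9x) dx=(1/9^6) integral_0^inf u^5 * e^(-u) du
=Gamma(6)/9^6=5!/9^6=120/531441

Answer: 40/177147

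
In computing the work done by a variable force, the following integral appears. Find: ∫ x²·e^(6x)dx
Integration by parts twice:
First: u=x², dv=e^(6x) dx => x²e^(6x)/6 - (2/6)∫ xe^(6x) dx
Second (∫ xe^(6x) dx): xe^(6x)/6 - e^(6x)/36
Combining: e^(6x)(x²/6 - 2x/36 + 2/216) + C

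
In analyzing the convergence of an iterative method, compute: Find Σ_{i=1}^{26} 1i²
=1·n(n+1)(2n+1)/6=1·26·27·53/6=6201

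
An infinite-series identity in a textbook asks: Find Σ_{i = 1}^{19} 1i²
= 1·n(n+1)(2n+1)/6 = 1·19·20·39/6 = 2470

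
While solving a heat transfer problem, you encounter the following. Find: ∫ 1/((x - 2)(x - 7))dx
Partial fractions: 1/((x-2)(x-7))=A/(x-2) + B/(x-7)
A=-1/5, B=1/5
∫ [-1/5· 1/(x-2) + 1/5· 1/(x-7)] dx
=(1/5)[ln|x-7| - ln|x-2|] + C

Answer: (1/5)·ln|(x-7)/(x-2)| + C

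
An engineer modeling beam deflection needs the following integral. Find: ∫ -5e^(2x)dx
Since d/dx[e^(2x)] = 2e^(2x), we get -5/2 e^(2x)+C

Answer: (-5/2)e^(2x)+C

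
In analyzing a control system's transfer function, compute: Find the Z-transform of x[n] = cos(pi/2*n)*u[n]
Z{cos(w0 * n) * u[n]}=z(z - cos(w0))/(z^2-2z * cos(w0)+1)
With w0=pi/2: X(z)=z(z - cos(pi/2))/(z^2-2z * cos(pi/2)+1)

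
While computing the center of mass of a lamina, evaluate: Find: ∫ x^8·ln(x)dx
By parts: u=ln(x), dv=x^8 dx
du=1/x dx, v=x^9/9
=x^9·ln(x)/9 - ∫ x^8/9 dx
=x^9·ln(x)/9 - x^9/81 + C

Answer: x^9(ln(x)/9 - 1/81) + C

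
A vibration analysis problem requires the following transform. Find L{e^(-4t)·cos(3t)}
First shifting: L{e^(at)f(t)}=F(s-a)
L{cos(3t)}=s/(s²+9)
Shift: (s+4)/((s+4)²+9)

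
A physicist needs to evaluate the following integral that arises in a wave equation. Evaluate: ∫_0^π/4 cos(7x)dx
Antiderivative: sin(7x)/7
Evaluate at bounds: [sin(7·π/4)/7] - [sin(7·0)/7]
= ((-√2/2) - (0))/7 = -√2/14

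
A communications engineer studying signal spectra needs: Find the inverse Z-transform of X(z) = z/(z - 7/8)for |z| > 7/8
Standard pair: z/(z-a) <-> a^n*u[n] for causal signals
With a=7/8: x[n]=(7/8)^n*u[n]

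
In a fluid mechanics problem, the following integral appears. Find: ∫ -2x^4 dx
Using power rule: ∫ -2x^4 dx=-2/5 x^5+C=(-2/5)x^5+C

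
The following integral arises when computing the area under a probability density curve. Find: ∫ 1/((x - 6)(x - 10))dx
Partial fractions: 1/((x-6)(x-10))=A/(x-6) + B/(x-10)
A=-1/4, B=1/4
∫ [-1/4· 1/(x-6) + 1/4· 1/(x-10)] dx
=(1/4)[ln|x-10| - ln|x-6|] + C

Answer: (1/4)·ln|(x-10)/(x-6)| + C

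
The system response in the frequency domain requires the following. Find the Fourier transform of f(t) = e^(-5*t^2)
The Fourier transform of a Gaussian e^(-a*t^2) is sqrt(pi/a)*e^(-omega^2/(4a)).
With a = 5: F(omega) = sqrt(pi/5)*e^(-omega^2/20)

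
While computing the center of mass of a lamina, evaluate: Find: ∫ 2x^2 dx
Using power rule: ∫ 2x^2 dx = 2/3 x^3 + C = (2/3)x^3 + C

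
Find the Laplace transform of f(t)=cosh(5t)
L{cosh(at)}=s/(s²-a²)
L{cosh(5t)}=s/(s²-25)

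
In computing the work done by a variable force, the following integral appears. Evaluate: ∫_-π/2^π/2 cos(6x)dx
Antiderivative: sin(6x)/6
Evaluate at bounds: [sin(6·π/2)/6] - [sin(6·-π/2)/6]
=((0) - (0))/6=0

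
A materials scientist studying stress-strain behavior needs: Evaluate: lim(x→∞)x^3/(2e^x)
Apply L'Hôpital 3 times (∞/∞ each time):
Eventually get 3!/(2e^x) → 0

Answer: 0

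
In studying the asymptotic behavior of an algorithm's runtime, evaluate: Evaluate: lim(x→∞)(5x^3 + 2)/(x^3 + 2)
Divide numerator and denominator by x^3:
lim (5+2/x^3)/(1+2/x^3)=5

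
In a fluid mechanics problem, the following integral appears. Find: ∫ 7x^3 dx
Using power rule: ∫ 7x^3 dx = 7/4 x^4+C = (7/4)x^4+C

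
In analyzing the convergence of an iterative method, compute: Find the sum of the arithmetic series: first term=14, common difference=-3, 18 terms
Last term: a_n = 14 + (18 - 1)·-3 = -37
Sum = n(a_1 + a_n)/2 = 18(14 + (-37))/2 = -207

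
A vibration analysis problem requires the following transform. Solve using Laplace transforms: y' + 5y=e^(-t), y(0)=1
Take L: sY - 1 + 5Y = 1/(s + 1)
Y(s + 5) = 1/(s + 1) + 1
Y = 1/((s + 1)(s + 5)) + 1/(s + 5)
Partial fractions: 1/((s + 1)(s + 5)) = (1/4)/(s + 1) - (1/4)/(s + 5)
So Y = (1/4)/(s + 1) + (3/4)/(s + 5)
Inverse Laplace transform (L^(-1){1/(s + 1)} = e^(-t), L^(-1){1/(s + 5)} = e^(-5t)):

Answer: y(t) = (1/4)·e^(-t) + (3/4)·e^(-5t)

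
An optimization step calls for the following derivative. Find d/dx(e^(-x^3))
Chain rule: d/dx[e^u] = e^u · u' where u = -x^3
u' = -3x^2

Answer: -3x^2·e^(-x^3)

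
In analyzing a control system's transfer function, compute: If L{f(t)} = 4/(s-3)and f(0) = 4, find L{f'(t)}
L{f'(t)}=s·F(s) - f(0)=4s/(s-3)-4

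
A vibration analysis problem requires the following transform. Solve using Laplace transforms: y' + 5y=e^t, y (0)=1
Take L: sY - 1 + 5Y=1/(s-1)
Y(s + 5)=1/(s-1) + 1
Y=1/((s-1)(s + 5)) + 1/(s + 5)
Partial fractions: 1/((s-1)(s + 5))=(1/6)/(s-1) - (1/6)/(s + 5)
So Y=(1/6)/(s-1) + (5/6)/(s + 5)
Inverse Laplace transform (L^(-1){1/(s-1)}=e^t, L^(-1){1/(s + 5)}=e^(-5t)):

Answer: y(t)=(1/6)·e^t + (5/6)·e^(-5t)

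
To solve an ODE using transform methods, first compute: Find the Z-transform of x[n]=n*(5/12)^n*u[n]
Using the property Z{n * a^n * u[n]}=az/(z-a)^2
With a=5/12: X(z)=(5/12)z/(z - 5/12)^2, |z| > 5/12

Answer: (5/12)z/(z - 5/12)^2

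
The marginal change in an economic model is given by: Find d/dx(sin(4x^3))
Chain rule: d/dx[sin(u)] = cos(u)·u' where u = 4x^3
u' = 12x^2

Answer: 12x^2·cos(4x^3)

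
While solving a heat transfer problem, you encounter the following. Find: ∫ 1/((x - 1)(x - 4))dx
Partial fractions: 1/((x-1)(x-4))=A/(x-1) + B/(x-4)
A=-1/3, B=1/3
∫ [-1/3· 1/(x-1) + 1/3· 1/(x-4)] dx
=(1/3)[ln|x-4| - ln|x-1|] + C

Answer: (1/3)·ln|(x-4)/(x-1)| + C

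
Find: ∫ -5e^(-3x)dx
Since d/dx[e^(-3x)] = -3e^(-3x), we get 5/3 e^(-3x) + C

Answer: (5/3)e^(-3x) + C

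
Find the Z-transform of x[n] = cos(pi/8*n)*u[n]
Z{cos(w0 * n) * u[n]}=z(z - cos(w0))/(z^2 - 2z * cos(w0) + 1)
With w0=pi/8: X(z)=z(z - cos(pi/8))/(z^2 - 2z * cos(pi/8) + 1)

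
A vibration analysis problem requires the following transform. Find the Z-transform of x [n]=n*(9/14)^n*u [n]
Using the property Z{n * a^n * u[n]} = az/(z-a)^2
With a = 9/14: X(z) = (9/14)z/(z - 9/14)^2, |z| > 9/14

Answer: (9/14)z/(z - 9/14)^2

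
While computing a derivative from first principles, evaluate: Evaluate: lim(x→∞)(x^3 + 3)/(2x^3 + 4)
Divide numerator and denominator by x^3:
lim (1+3/x^3)/(2+4/x^3) = 1/2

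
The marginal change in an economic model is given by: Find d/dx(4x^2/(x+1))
Quotient rule: (f/g)'=(f'g - fg')/g²
f=4x^2, f'=8x
g=x+1, g'=1

Answer: (8x·(x+1)-4x^2)/(x+1)²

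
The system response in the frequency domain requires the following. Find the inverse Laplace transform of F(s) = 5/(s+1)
L^(-1){5/(s-a)} = c·e^(at)
Here a = -1, c = 5

Answer: 5e^(-t)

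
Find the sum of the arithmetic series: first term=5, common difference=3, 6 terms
Last term: a_n = 5+(6-1)·3 = 20
Sum = n(a_1+a_n)/2 = 6(5+20)/2 = 75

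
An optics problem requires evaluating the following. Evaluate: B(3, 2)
B(x,y) = Γ(x)Γ(y)/Γ(x+y) = (x-1)!(y-1)!/(x+y-1)!
B(3,2) = 2!·1!/4! = 1/12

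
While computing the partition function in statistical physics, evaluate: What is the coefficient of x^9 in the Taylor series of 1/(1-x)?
1/(1-x) = Σ x^n for |x|<1
All coefficients are 1

Answer: 1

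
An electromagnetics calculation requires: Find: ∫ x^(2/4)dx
Power rule: ∫ x^(1/2) dx=x^(3/2)/(3/2)+C

Answer: (2/3)·x^(3/2)+C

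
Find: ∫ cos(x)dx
Using standard integral: ∫ cos(x) dx=sin(x) + C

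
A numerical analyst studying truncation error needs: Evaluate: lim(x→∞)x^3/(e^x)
Apply L'Hôpital 3 times (∞/∞ each time):
Eventually get 3!/(e^x) → 0

Answer: 0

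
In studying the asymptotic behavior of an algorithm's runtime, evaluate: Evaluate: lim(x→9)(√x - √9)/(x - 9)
Multiply by conjugate (√x + √9)/(√x + √9):
= (x - 9)/((x - 9)(√x + √9)) = 1/(√x + √9)
As x → 9: 1/(2√9)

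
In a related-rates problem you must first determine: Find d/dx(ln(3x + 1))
Chain rule: d/dx[ln(u)]=u'/u where u=3x+1
u'=3

Answer: (3)/(3x+1)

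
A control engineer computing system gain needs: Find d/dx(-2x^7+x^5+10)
Power rule: d/dx(ax^n)=n·a·x^(n-1)
Term by term: -14·x^6+5·x^4

Answer: -14x^6+5x^4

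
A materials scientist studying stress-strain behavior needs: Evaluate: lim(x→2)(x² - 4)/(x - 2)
Factor: (x² - 4) = (x-2)(x + 2)
Cancel (x-2): lim(x→2) (x + 2) = 4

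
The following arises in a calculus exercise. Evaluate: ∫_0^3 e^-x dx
Antiderivative: -e^-x
Evaluate: -(e^-3 - 1)

Answer: (e^-3 - 1)/(-1)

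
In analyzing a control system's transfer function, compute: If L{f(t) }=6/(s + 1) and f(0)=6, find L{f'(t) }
L{f'(t)}=s·F(s) - f(0)=6s/(s + 1) - 6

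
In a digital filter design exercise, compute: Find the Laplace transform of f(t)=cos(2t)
L{cos(wt)} = s/(s² + w²)
L{cos(2t)} = s/(s² + 4)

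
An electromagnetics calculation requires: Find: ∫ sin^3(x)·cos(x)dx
Let u=sin(x), du=cos(x) dx
∫ u^3 du=u^4/4+C

Answer: sin^4(x)/4+C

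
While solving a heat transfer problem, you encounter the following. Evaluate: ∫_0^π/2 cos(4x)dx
Antiderivative: sin(4x)/4
Evaluate at bounds: [sin(4·π/2)/4] - [sin(4·0)/4]
=((0) - (0))/4=0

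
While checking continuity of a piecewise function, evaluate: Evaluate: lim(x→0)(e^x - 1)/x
L'Hôpital (0/0): lim e^x/1=1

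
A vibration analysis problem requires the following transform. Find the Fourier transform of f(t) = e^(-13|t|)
Using the standard pair: F{e^(-a|t|)}=2a/(a^2 + omega^2)
With a=13: F(omega)=26/(169 + omega^2)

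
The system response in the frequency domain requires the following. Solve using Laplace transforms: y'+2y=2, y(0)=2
Take L of both sides: sY(s)-2+2Y(s)=2/s
Y(s)(s+2)=2/s+2
Y(s)=2/(s(s+2))+2/(s+2)
Partial fractions: 2/(s(s+2))=1/s - 1/(s+2)
So Y(s)=1/s+1/(s+2)
Inverse transform (L^(-1){1/s}=1, L^(-1){1/(s+2)}=e^(-2t)):

Answer: y(t)=1+e^(-2t)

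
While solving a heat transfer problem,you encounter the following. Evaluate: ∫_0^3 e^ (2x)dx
Antiderivative: (1/2)e^(2x)
Evaluate: (1/2)(e^6-1)

Answer: (e^6-1)/2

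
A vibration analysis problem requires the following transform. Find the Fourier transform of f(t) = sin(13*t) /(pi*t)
sin(W*t)/(pi*t) = (W/pi)*sinc(W*t/pi) is the impulse response of the ideal low-pass filter with cutoff W (here W = 13).
Its Fourier transform is a rectangular function:
F(omega) = 1 for |omega| < 13, 0 otherwise

Answer: rect(omega/26) [i.e., 1 for |omega| < 13, 0 otherwise]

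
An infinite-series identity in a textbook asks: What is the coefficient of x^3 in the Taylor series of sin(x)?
sin(x) = Σ (-1)^k x^(2k + 1)/(2k + 1)!
For x^3: (-1)^1/3! = -1/6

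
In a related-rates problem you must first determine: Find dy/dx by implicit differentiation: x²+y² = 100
Differentiate both sides: 2x+2y·(dy/dx)=0
Solve: dy/dx=-2x/(2y)=-x/y

Answer: dy/dx=-x/y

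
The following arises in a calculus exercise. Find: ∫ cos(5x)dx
Using substitution u=5x: ∫ cos(u) du/5=sin(u)/5 + C

Answer: (1/5)sin(5x) + C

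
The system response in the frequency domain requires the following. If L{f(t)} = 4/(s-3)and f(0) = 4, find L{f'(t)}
L{f'(t)}=s·F(s) - f(0)=4s/(s-3)-4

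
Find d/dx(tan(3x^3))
Chain rule: d/dx[tan(u)] = sec²(u)·u' where u = 3x^3
u' = 9x^2

Answer: 9x^2·sec²(3x^3)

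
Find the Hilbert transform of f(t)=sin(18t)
The Hilbert transform shifts each frequency component by -pi/2.
H{sin(wt)}=-cos(wt)
With w=18: H{sin(18t)}=-cos(18t)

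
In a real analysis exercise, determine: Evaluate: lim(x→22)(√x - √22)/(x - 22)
Multiply by conjugate (√x + √22)/(√x + √22):
=(x - 22)/((x - 22)(√x + √22))=1/(√x + √22)
As x → 22: 1/(2√22)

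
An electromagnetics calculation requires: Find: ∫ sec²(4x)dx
Since d/dx[tan(4x)]=4sec²(4x), integral=tan(4x)/4 + C

Answer: (1/4)tan(4x) + C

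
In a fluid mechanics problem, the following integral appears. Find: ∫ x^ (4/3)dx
Power rule: ∫ x^(4/3) dx=x^(7/3)/(7/3) + C

Answer: (3/7)·x^(7/3) + C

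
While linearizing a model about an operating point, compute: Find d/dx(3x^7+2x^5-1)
Power rule: d/dx(ax^n) = n·a·x^(n-1)
Term by term: 21·x^6 + 10·x^4

Answer: 21x^6 + 10x^4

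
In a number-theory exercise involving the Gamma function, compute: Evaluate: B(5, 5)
B(x,y) = Γ(x)Γ(y)/Γ(x + y) = (x-1)!(y-1)!/(x + y-1)!
B(5,5) = 4!·4!/9! = 1/630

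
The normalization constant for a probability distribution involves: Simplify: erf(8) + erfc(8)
By definition erfc(x)=1 - erf(x)
erf(8) + erfc(8)=erf(8) + 1 - erf(8)=1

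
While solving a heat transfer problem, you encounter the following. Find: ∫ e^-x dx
Since d/dx[e^-x]=- e^-x, we get -1e^-x+C

Answer: -e^-x+C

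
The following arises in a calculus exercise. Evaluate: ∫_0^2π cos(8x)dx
Antiderivative: sin(8x)/8
Evaluate at bounds: [sin(8·2π)/8] - [sin(8·0)/8]
=((0) - (0))/8=0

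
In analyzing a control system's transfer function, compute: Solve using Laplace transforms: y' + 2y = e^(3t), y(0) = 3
Take L: sY - 3 + 2Y=1/(s-3)
Y(s + 2)=1/(s-3) + 3
Y=1/((s-3)(s + 2)) + 3/(s + 2)
Partial fractions: 1/((s-3)(s + 2))=(1/5)/(s-3) - (1/5)/(s + 2)
So Y=(1/5)/(s-3) + (14/5)/(s + 2)
Inverse Laplace transform (L^(-1){1/(s-3)}=e^(3t), L^(-1){1/(s + 2)}=e^(-2t)):

Answer: y(t)=(1/5)·e^(3t) + (14/5)·e^(-2t)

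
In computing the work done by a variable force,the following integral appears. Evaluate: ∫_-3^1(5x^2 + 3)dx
Step 1: Find antiderivative F(x) = (5/3)x^3 + 3x
Step 2: F(1) - F(-3) = 14/3 - (-54) = 176/3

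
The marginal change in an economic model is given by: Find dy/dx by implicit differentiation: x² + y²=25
Differentiate both sides: 2x+2y·(dy/dx)=0
Solve: dy/dx=-2x/(2y)=-x/y

Answer: dy/dx=-x/y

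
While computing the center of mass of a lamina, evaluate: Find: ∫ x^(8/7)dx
Power rule: ∫ x^(8/7) dx = x^(15/7)/(15/7) + C

Answer: (7/15)·x^(15/7) + C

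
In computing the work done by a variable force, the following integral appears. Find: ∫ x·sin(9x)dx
By parts: u=x, dv=sin(9x) dx
du=dx, v=-cos(9x)/9
=-x·cos(9x)/9 + sin(9x)/9² + C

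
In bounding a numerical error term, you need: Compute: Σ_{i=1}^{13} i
Using formula: Σ i^1=n(n + 1)/2=13·14/2=91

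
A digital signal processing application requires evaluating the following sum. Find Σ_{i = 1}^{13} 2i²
= 2·n(n + 1)(2n + 1)/6 = 2·13·14·27/6 = 1638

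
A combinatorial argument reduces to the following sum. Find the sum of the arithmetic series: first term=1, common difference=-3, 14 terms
Last term: a_n=1+(14-1)·-3=-38
Sum=n(a_1+a_n)/2=14(1+(-38))/2=-259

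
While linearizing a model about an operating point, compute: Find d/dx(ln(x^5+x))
Chain rule: d/dx[ln(u)] = u'/u where u = x^5+x
u' = 5x^4+1

Answer: (5x^4+1)/(x^5+x)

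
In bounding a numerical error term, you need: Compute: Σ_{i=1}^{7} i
Using formula: Σ i^1 = n(n+1)/2 = 7·8/2 = 28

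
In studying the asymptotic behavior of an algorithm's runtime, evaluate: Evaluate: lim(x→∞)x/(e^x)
Apply L'Hôpital 1 times (∞/∞ each time):
Eventually get 1!/(e^x) → 0

Answer: 0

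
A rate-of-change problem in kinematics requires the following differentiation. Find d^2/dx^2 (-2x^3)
Apply power rule 2 times:
d^1: -6x^2
d^2: -12x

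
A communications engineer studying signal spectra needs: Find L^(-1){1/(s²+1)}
L^(-1){w/(s²+w²)} = sin(wt)
Here w = 1

Answer: sin(t)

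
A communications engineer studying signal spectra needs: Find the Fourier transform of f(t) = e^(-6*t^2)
The Fourier transform of a Gaussian e^(-a*t^2) is sqrt(pi/a)*e^(-omega^2/(4a)).
With a=6: F(omega)=sqrt(pi/6)*e^(-omega^2/24)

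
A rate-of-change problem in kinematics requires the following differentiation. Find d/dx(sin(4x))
Chain rule: d/dx[sin(u)]=cos(u)·u' where u=4x
u'=4

Answer: 4·cos(4x)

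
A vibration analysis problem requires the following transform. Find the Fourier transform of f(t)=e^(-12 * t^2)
The Fourier transform of a Gaussian e^(-a * t^2) is sqrt(pi/a) * e^(-omega^2/(4a)).
With a = 12: F(omega) = sqrt(pi/12) * e^(-omega^2/48)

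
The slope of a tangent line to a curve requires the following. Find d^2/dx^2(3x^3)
Apply power rule 2 times:
d^1: 9x^2
d^2: 18x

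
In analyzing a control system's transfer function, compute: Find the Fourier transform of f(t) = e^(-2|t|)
Using the standard pair: F{e^(-a|t|)} = 2a/(a^2 + omega^2)
With a = 2: F(omega) = 4/(4 + omega^2)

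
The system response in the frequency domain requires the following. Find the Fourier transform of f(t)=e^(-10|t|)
Using the standard pair: F{e^(-a|t|)}=2a/(a^2+omega^2)
With a=10: F(omega)=20/(100+omega^2)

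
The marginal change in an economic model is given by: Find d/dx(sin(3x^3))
Chain rule: d/dx[sin(u)]=cos(u)·u' where u=3x^3
u'=9x^2

Answer: 9x^2·cos(3x^3)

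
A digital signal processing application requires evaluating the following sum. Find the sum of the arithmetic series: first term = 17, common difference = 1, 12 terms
Last term: a_n = 17 + (12 - 1)·1 = 28
Sum = n(a_1 + a_n)/2 = 12(17 + 28)/2 = 270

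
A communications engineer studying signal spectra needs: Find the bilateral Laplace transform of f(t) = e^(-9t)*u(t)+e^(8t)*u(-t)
For e^(-9t)*u(t): L = 1/(s + 9), Re(s) > -9
For e^(8t)*u(-t): L = -1/(s-8), Re(s) < 8
Combined: F(s) = 1/(s + 9) - 1/(s-8), -9 < Re(s) < 8

Answer: 1/(s + 9) - 1/(s-8), ROC: -9 < Re(s) < 8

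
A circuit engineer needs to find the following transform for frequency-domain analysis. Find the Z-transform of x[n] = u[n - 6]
Using the time-shift property: Z{u[n-6]}=z^(-6)*z/(z-1)
=z^(-5)/(z-1)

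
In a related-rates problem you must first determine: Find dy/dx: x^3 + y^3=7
Differentiate: 3x^2 + 3y^2·(dy/dx)=0
dy/dx=-3x^2/(3y^2)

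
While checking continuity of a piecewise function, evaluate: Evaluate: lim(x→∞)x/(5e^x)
Apply L'Hôpital 1 times (∞/∞ each time):
Eventually get 1!/(5e^x) → 0

Answer: 0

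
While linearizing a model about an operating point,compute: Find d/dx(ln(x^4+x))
Chain rule: d/dx[ln(u)] = u'/u where u = x^4 + x
u' = 4x^3 + 1

Answer: (4x^3 + 1)/(x^4 + x)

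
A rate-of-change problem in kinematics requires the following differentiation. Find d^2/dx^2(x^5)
Apply power rule 2 times:
d^1: 5x^4
d^2: 20x^3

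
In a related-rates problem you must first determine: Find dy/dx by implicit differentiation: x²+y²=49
Differentiate both sides: 2x + 2y·(dy/dx)=0
Solve: dy/dx=-2x/(2y)=-x/y

Answer: dy/dx=-x/y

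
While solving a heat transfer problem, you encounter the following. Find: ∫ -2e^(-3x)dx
Since d/dx[e^(-3x)] = -3e^(-3x), we get 2/3 e^(-3x)+C

Answer: (2/3)e^(-3x)+C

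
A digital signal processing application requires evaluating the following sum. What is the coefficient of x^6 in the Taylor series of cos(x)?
cos(x) = Σ (-1)^k x^(2k)/(2k)!
For x^6: (-1)^3/6! = -1/720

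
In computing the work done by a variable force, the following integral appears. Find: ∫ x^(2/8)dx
Power rule: ∫ x^(1/4) dx=x^(5/4)/(5/4)+C

Answer: (4/5)·x^(5/4)+C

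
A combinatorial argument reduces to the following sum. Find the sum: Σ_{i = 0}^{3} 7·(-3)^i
Geometric series: S=a(1 - r^n)/(1 - r)
a=7, r=-3, n=4
S=7(1 - 81)/4=-140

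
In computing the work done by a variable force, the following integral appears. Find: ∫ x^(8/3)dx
Power rule: ∫ x^(8/3) dx=x^(11/3)/(11/3) + C

Answer: (3/11)·x^(11/3) + C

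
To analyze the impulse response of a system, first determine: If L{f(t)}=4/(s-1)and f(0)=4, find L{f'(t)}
L{f'(t)}=s·F(s) - f(0)=4s/(s-1) - 4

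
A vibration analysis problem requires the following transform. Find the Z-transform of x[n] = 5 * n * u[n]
Z{n*u[n]} = z/(z-1)^2
By linearity: Z{5*n*u[n]} = 5z/(z-1)^2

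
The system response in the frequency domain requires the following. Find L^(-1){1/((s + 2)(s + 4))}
Partial fractions: 1/((s+2)(s+4))=A/(s+2)+B/(s+4)
Cover-up: A=1/(s+4)|_{s=-2}=1/2; B=1/(s+2)|_{s=-4}=-1/2
L^(-1)=(1/2)e^(-2t) - (1/2)e^(-4t)

Answer: (1/2)(e^(-2t) - e^(-4t))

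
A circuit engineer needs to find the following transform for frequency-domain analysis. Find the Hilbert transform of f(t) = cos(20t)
The Hilbert transform shifts each frequency component by -pi/2.
H{cos(wt)}=sin(wt)
With w=20: H{cos(20t)}=sin(20t)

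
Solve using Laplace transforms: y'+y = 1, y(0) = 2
Take L of both sides: sY(s)-2+Y(s)=1/s
Y(s)(s+1)=1/s+2
Y(s)=1/(s(s+1))+2/(s+1)
Partial fractions: 1/(s(s+1))=1/s - 1/(s+1)
So Y(s)=1/s+1/(s+1)
Inverse transform (L^(-1){1/s}=1, L^(-1){1/(s+1)}=e^(-t)):

Answer: y(t)=1+e^(-t)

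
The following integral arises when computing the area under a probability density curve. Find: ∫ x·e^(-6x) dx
Integration by parts: u=x, dv=e^(-6x) dx
du=dx, v=e^(-6x)/(-6)
=x·e^(-6x)/(-6) - ∫ e^(-6x)/(-6) dx
=x·e^(-6x)/(-6) - e^(-6x)/36+C

Answer: e^(-6x)(x/(-6)-1/36)+C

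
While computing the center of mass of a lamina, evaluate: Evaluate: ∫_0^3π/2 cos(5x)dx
Antiderivative: sin(5x)/5
Evaluate at bounds: [sin(5·3π/2)/5] - [sin(5·0)/5]
=((-1) - (0))/5=-1/5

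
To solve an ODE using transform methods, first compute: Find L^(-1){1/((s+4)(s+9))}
Partial fractions: 1/((s+4)(s+9))=A/(s+4)+B/(s+9)
Cover-up: A=1/(s+9)|_{s=-4}=1/5; B=1/(s+4)|_{s=-9}=-1/5
L^(-1)=(1/5)e^(-4t) - (1/5)e^(-9t)

Answer: (1/5)(e^(-4t) - e^(-9t))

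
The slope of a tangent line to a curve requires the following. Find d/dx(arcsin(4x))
d/dx[arcsin(u)] = u'/√(1-u²), u = 4x, u' = 4

Answer: 4/√(1-16x²)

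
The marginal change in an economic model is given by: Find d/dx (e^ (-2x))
Chain rule: d/dx[e^u] = e^u · u' where u = -2x
u' = -2

Answer: -2·e^(-2x)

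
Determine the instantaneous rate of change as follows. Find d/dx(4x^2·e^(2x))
Product rule: (fg)' = f'g+fg'
f = 4x^2, f' = 8x
g = e^(2x), g' = 2·e^(2x)

Answer: 8x·e^(2x)+8x^2·e^(2x)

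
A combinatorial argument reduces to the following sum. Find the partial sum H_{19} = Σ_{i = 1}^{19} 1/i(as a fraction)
H_19=1+1/2+1/3+...+1/19
=275295799/77597520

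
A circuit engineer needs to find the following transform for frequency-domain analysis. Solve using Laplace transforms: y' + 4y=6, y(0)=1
Take L of both sides: sY(s)-1+4Y(s) = 6/s
Y(s)(s+4) = 6/s+1
Y(s) = 6/(s(s+4))+1/(s+4)
Partial fractions: 6/(s(s+4)) = (3/2)/s - (3/2)/(s+4)
So Y(s) = (3/2)/s - (1/2)/(s+4)
Inverse transform (L^(-1){1/s} = 1, L^(-1){1/(s+4)} = e^(-4t)):

Answer: y(t) = 3/2 - (1/2)·e^(-4t)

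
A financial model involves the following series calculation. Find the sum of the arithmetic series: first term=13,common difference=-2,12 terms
Last term: a_n = 13 + (12 - 1)·-2 = -9
Sum = n(a_1 + a_n)/2 = 12(13 + (-9))/2 = 24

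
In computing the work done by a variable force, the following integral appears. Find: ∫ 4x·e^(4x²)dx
Let u=4x², du=8x dx
∫ (1/2)e^u du=e^u/2 + C

Answer: e^(4x²)/2 + C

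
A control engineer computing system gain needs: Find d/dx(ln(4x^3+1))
Chain rule: d/dx[ln(u)] = u'/u where u = 4x^3 + 1
u' = 12x^2

Answer: (12x^2)/(4x^3 + 1)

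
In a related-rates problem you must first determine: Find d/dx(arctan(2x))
d/dx[arctan(u)]=u'/(1 + u²), u=2x, u'=2

Answer: 2/(1 + 4x²)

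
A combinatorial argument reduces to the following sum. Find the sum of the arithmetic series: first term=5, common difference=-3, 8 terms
Last term: a_n=5+(8-1)·-3=-16
Sum=n(a_1+a_n)/2=8(5+(-16))/2=-44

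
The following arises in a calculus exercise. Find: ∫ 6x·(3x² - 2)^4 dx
Let u = 3x² - 2, du = 6x dx
∫ u^4 du = u^5/5+C

Answer: (3x² - 2)^5/5+C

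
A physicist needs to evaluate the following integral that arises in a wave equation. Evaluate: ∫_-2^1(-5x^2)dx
Step 1: Find antiderivative F(x)=(-5/3)x^3
Step 2: F(1) - F(-2)=-5/3 - (40/3)=-15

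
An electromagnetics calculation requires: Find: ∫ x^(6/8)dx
Power rule: ∫ x^(3/4) dx=x^(7/4)/(7/4) + C

Answer: (4/7)·x^(7/4) + C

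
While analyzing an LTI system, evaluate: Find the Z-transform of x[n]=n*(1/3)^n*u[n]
Using the property Z{n*a^n*u[n]}=az/(z-a)^2
With a=1/3: X(z)=(1/3)z/(z - 1/3)^2, |z| > 1/3

Answer: (1/3)z/(z - 1/3)^2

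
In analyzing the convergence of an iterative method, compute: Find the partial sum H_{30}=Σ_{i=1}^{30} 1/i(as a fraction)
H_30 = 1+1/2+1/3+...+1/30
= 9304682830147/2329089562800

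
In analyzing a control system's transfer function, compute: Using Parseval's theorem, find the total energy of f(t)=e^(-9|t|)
Parseval's theorem: E=integral |f(t)|^2 dt=(1/2pi) integral |F(omega)|^2 domega
E=integral_{-inf}^{inf} e^(-18|t|) dt=2*integral_0^inf e^(-18t) dt=2/(2*9)=1/9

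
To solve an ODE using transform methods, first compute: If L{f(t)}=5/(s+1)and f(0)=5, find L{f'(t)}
L{f'(t)} = s·F(s) - f(0) = 5s/(s + 1) - 5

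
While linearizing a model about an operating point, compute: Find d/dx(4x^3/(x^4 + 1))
Quotient rule: (f/g)' = (f'g - fg')/g²
f = 4x^3, f' = 12x^2
g = x^4+1, g' = 4x^3

Answer: (12x^2·(x^4+1)-16x^6)/(x^4+1)²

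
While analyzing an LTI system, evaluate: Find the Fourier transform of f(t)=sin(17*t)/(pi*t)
sin(W * t)/(pi * t) = (W/pi) * sinc(W * t/pi) is the impulse response of the ideal low-pass filter with cutoff W (here W = 17).
Its Fourier transform is a rectangular function:
F(omega) = 1 for |omega| < 17, 0 otherwise

Answer: rect(omega/34) [i.e., 1 for |omega| < 17, 0 otherwise]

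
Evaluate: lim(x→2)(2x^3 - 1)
Polynomial is continuous, so substitute x=2:
2·2^3-1=15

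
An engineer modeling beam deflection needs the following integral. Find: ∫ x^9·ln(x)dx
By parts: u = ln(x), dv = x^9 dx
du = 1/x dx, v = x^10/10
= x^10·ln(x)/10 - ∫ x^9/10 dx
= x^10·ln(x)/10 - x^10/100 + C

Answer: x^10(ln(x)/10 - 1/100) + C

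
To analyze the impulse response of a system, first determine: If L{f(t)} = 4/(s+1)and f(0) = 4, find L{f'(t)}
L{f'(t)}=s·F(s) - f(0)=4s/(s + 1) - 4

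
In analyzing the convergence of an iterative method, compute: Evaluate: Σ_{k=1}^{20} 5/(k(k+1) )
Partial fractions: 5/(k(k + 1)) = 5/k - 5/(k + 1)
Telescoping sum: 5(1 - 1/21) = 5·20/21

Answer: 100/21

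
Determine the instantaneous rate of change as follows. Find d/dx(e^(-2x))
Chain rule: d/dx[e^u] = e^u · u' where u = -2x
u' = -2

Answer: -2·e^(-2x)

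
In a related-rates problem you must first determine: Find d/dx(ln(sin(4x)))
Chain rule: d/dx[ln(u)] = u'/u where u = sin(4x)
u' = 4cos(4x)

Answer: (4cos(4x))/(sin(4x))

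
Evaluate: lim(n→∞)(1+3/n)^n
This is the definition of e^3: lim(1 + 3/n)^n = e^3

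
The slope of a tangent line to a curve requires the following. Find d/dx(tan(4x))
Chain rule: d/dx[tan(u)] = sec²(u)·u' where u = 4x
u' = 4

Answer: 4·sec²(4x)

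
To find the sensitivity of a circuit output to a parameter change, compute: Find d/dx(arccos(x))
d/dx[arccos(u)]=-u'/√(1-u²), u=x, u'=1

Answer: -1/√(1-x²)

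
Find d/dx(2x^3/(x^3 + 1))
Quotient rule: (f/g)' = (f'g - fg')/g²
f = 2x^3, f' = 6x^2
g = x^3 + 1, g' = 3x^2

Answer: (6x^2·(x^3 + 1) - 6x^5)/(x^3 + 1)²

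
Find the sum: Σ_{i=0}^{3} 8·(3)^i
Geometric series: S = a(1 - r^n)/(1 - r)
a = 8, r = 3, n = 4
S = 8(1 - 81)/-2 = 320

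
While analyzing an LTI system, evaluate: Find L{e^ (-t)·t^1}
First shifting: L{e^(at)f(t)} = F(s-a)
L{t^1} = 1/s^2
Shift s → s + 1: 1/(s + 1)^2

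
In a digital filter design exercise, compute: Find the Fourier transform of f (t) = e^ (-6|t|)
Using the standard pair: F{e^(-a|t|)}=2a/(a^2+omega^2)
With a=6: F(omega)=12/(36+omega^2)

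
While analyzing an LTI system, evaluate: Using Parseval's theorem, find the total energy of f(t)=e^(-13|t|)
Parseval's theorem: E=integral |f(t)|^2 dt=(1/2pi) integral |F(omega)|^2 domega
E=integral_{-inf}^{inf} e^(-26|t|) dt=2*integral_0^inf e^(-26t) dt=2/(2*13)=1/13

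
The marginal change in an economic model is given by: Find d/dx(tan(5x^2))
Chain rule: d/dx[tan(u)]=sec²(u)·u' where u=5x^2
u'=10x

Answer: 10x·sec²(5x^2)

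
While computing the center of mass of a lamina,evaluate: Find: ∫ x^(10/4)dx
Power rule: ∫ x^(5/2) dx=x^(7/2)/(7/2)+C

Answer: (2/7)·x^(7/2)+C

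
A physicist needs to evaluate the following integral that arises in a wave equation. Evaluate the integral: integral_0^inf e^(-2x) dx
integral_0^inf e^(-2x) dx=[-1/2 * e^(-2x)]_0^inf
=0 - (-1/2)=1/2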